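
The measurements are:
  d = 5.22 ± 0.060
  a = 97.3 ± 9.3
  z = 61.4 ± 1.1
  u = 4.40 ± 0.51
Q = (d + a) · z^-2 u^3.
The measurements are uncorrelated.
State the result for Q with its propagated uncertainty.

2.32 ± 0.837

Let w = d + a = 103. δw = √(δd² + δa²) = √(0.00360 + 86.5) = 9.30, so δw/w = 0.0907.
Q is then a monomial in w, z, u:
δQ/Q = √((δw/w)² + (-2·δz/z)² + (3·δu/u)²) = √(0.00823 + 0.00128 + 0.121) = 0.361
Q = 2.32, so δQ = 0.361 × 2.32 = 0.837.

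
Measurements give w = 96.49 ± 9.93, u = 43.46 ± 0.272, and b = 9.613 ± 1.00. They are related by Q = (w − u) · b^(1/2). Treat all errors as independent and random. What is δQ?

32.0

Let h = w − u = 53.03. δh = √(δw² + δu²) = √(98.6 + 0.0740) = 9.93, so δh/h = 0.187.
Q is then a monomial in h, b:
δQ/Q = √((δh/h)² + (½·δb/b)²) = √(0.0351 + 0.00271) = 0.194
Q = 164.4, so δQ = 0.194 × 164.4 = 32.0.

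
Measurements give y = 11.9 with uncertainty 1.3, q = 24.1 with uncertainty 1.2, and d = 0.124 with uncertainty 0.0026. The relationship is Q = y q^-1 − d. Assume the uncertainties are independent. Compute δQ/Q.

0.160

Let p = y·q^-1 = 0.494. δp/p = √((1·δy/y)² + (-1·δq/q)²) = √(0.0119 + 0.00248) = 0.120, so δp = 0.0593.
Q = p − d: δQ = √(δp² + δd²) = √(0.00351 + 6.76e-06) = 0.0593
Q = 0.370, so δQ/Q = 0.0593/0.370 = 0.160.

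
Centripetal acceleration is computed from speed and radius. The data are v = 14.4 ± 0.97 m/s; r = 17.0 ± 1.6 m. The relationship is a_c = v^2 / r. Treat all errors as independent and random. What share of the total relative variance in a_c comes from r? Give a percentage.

(δa_c/a_c)² = (2·δv/v)² + (-1·δr/r)²
  v term: (2×0.0674)² = 0.0182
  r term: (-1×0.0941)² = 0.00886
Total = 0.0270. Share from r = 0.00886/0.0270 = 0.328.

32.8%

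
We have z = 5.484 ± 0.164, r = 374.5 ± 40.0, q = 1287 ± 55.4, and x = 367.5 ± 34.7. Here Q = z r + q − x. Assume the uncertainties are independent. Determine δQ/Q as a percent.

Let p = z·r = 2054. δp/p = √((1·δz/z)² + (1·δr/r)²) = √(0.000894 + 0.0114) = 0.111, so δp = 228.
Q = p + q − x: δQ = √(δp² + δq² + δx²) = √(51900 + 3070 + 1200) = 237
Q = 2973, so δQ/Q = 237/2973 = 0.0797.

7.97%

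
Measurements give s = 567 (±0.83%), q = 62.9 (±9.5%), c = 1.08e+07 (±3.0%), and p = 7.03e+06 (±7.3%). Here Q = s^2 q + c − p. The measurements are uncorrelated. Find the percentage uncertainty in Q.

Let w = s^2·q = 2.02e+07. δw/w = √((2·δs/s)² + (1·δq/q)²) = √(0.000276 + 0.00903) = 0.0964, so δw = 1.95e+06.
Q = w + c − p: δQ = √(δw² + δc² + δp²) = √(3.8e+12 + 1.05e+11 + 2.63e+11) = 2.04e+06
Q = 2.4e+07, so δQ/Q = 2.04e+06/2.4e+07 = 0.0851.

8.51%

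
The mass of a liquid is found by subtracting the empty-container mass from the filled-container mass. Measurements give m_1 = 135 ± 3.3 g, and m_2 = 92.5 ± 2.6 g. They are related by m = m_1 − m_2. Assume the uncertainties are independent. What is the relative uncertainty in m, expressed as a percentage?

Absolute uncertainties add in quadrature for a linear combination:
  (δm_1)² = 10.9;  (δm_2)² = 6.76
δm = √(17.6) = 4.20 g
m = 42.5 g, so δm/m = 4.20/42.5 = 0.0989.

9.89%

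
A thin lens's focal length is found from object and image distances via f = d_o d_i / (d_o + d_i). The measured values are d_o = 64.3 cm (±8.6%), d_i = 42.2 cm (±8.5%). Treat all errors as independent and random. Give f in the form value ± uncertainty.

25.5 ± 1.57 cm

∂f/∂d_o = (d_i/(d_o+d_i))² = 0.157;  ∂f/∂d_i = (d_o/(d_o+d_i))² = 0.365
δf = √((∂f/∂d_o · δd_o)² + (∂f/∂d_i · δd_i)²) = √(0.754 + 1.71) = 1.57 cm
f = 25.5 cm.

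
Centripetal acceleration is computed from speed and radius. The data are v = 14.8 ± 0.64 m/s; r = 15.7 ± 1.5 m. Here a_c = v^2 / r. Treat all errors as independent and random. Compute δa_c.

1.80 m/s^2

Products/powers → add relative errors in quadrature, weighted by exponent:
  (2·δv/v)² = (2×0.0432)² = 0.00748;  (-1·δr/r)² = (-1×0.0955)² = 0.00913
δa_c/a_c = √(0.0166) = 0.129
a_c = 14.0 m/s^2, so δa_c = 0.129 × 14.0 = 1.80 m/s^2.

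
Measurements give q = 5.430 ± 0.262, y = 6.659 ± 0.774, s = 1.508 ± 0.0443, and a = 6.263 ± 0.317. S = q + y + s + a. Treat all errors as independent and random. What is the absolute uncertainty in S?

0.878

S is a linear combination, so absolute uncertainties add in quadrature:
  (δq)² = 0.0686;  (δy)² = 0.599;  (δs)² = 0.00196;  (δa)² = 0.100
δS = √(0.770) = 0.878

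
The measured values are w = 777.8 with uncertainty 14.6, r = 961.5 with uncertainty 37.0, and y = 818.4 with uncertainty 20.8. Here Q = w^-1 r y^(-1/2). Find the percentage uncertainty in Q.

Each factor contributes (exponent × relative error)² to (δQ/Q)²:
  (-1·δw/w)² = (-1×0.0188)² = 0.000352;  (1·δr/r)² = (1×0.0385)² = 0.00148;  (−½·δy/y)² = (-0.5×0.0254)² = 0.000161
δQ/Q = √(0.00199) = 0.0447

4.47%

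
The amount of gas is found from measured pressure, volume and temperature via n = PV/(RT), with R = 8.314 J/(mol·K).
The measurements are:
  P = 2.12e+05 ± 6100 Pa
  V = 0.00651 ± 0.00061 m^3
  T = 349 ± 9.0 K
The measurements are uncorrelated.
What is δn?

0.0482 mol

Since n is a product/quotient, work with relative uncertainties:
  (1·δP/P)² = (1×0.0288)² = 0.000828;  (1·δV/V)² = (1×0.0937)² = 0.00878;  (-1·δT/T)² = (-1×0.0258)² = 0.000665
δn/n = √(0.0103) = 0.101
n = 0.476 mol, so δn = 0.101 × 0.476 = 0.0482 mol.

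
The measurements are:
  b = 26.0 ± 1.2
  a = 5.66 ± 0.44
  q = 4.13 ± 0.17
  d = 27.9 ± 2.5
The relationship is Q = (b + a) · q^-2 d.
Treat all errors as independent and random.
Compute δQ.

Let u = b + a = 31.7. δu = √(δb² + δa²) = √(1.44 + 0.194) = 1.28, so δu/u = 0.0404.
Q is then a monomial in u, q, d:
δQ/Q = √((δu/u)² + (-2·δq/q)² + (1·δd/d)²) = √(0.00163 + 0.00678 + 0.00803) = 0.128
Q = 51.8, so δQ = 0.128 × 51.8 = 6.64.

6.64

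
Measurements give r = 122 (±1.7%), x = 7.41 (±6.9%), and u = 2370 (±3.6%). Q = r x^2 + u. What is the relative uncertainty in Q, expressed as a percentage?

Let p = r·x^2 = 6700. δp/p = √((1·δr/r)² + (2·δx/x)²) = √(0.000289 + 0.0190) = 0.139, so δp = 931.
Q = p + u: δQ = √(δp² + δu²) = √(8.68e+05 + 7280) = 935
Q = 9070, so δQ/Q = 935/9070 = 0.103.

10.3%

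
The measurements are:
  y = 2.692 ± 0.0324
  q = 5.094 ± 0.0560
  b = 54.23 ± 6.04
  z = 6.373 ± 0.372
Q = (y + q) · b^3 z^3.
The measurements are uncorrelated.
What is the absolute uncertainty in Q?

Let u = y + q = 7.786. δu = √(δy² + δq²) = √(0.00105 + 0.00314) = 0.0647, so δu/u = 0.00831.
Q is then a monomial in u, b, z:
δQ/Q = √((δu/u)² + (3·δb/b)² + (3·δz/z)²) = √(6.9e-05 + 0.112 + 0.0307) = 0.377
Q = 3.214e+08, so δQ = 0.377 × 3.214e+08 = 1.21e+08.

1.21e+08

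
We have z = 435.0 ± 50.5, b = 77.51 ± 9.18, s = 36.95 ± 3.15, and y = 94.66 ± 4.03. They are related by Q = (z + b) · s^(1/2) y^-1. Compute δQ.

3.85

Let u = z + b = 512.5. δu = √(δz² + δb²) = √(2550 + 84.3) = 51.3, so δu/u = 0.100.
Q is then a monomial in u, s, y:
δQ/Q = √((δu/u)² + (½·δs/s)² + (-1·δy/y)²) = √(0.0100 + 0.00182 + 0.00181) = 0.117
Q = 32.91, so δQ = 0.117 × 32.91 = 3.85.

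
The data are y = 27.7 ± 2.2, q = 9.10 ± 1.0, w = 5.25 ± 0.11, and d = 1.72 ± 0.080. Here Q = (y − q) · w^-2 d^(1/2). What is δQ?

0.123

Let u = y − q = 18.6. δu = √(δy² + δq²) = √(4.84 + 1.00) = 2.42, so δu/u = 0.130.
Q is then a monomial in u, w, d:
δQ/Q = √((δu/u)² + (-2·δw/w)² + (½·δd/d)²) = √(0.0169 + 0.00176 + 0.000541) = 0.138
Q = 0.885, so δQ = 0.138 × 0.885 = 0.123.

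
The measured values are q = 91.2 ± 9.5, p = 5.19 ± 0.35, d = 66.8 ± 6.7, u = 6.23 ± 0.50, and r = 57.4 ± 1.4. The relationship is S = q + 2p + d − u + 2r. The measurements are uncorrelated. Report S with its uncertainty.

Sums and differences: (δS)² = Σ (cᵢ δxᵢ)².
  (δq)² = 90.2;  (2·δp)² = 0.490;  (δd)² = 44.9;  (δu)² = 0.250;  (2·δr)² = 7.84
δS = √(144) = 12.0
S = 277.

277 ± 12.0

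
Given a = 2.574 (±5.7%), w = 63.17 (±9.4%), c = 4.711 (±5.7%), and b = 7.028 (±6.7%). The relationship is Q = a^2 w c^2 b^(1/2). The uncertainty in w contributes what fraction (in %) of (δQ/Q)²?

24.6%

(δQ/Q)² = (2·δa/a)² + (1·δw/w)² + (2·δc/c)² + (½·δb/b)²
  a term: (2×0.0570)² = 0.0130
  w term: (1×0.0940)² = 0.00884
  c term: (2×0.0570)² = 0.0130
  b term: (0.5×0.0670)² = 0.00112
Total = 0.0360. Share from w = 0.00884/0.0360 = 0.246.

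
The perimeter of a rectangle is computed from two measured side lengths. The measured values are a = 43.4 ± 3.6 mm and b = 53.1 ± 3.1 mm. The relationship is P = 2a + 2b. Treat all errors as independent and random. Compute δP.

9.50 mm

Each term contributes (cᵢ δxᵢ)² to (δP)²:
  (2·δa)² = 51.8;  (2·δb)² = 38.4
δP = √(90.3) = 9.50 mm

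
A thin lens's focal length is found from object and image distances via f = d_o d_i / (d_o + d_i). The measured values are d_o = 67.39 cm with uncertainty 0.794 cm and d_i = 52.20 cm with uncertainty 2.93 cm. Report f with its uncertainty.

29.42 ± 0.943 cm

∂f/∂d_o = (d_i/(d_o+d_i))² = 0.191;  ∂f/∂d_i = (d_o/(d_o+d_i))² = 0.318
δf = √((∂f/∂d_o · δd_o)² + (∂f/∂d_i · δd_i)²) = √(0.0229 + 0.866) = 0.943 cm
f = 29.42 cm.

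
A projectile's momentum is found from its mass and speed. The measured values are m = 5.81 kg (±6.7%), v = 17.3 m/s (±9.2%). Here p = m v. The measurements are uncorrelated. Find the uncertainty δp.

Since p is a product/quotient, work with relative uncertainties:
  (1·δm/m)² = (1×0.0670)² = 0.00449;  (1·δv/v)² = (1×0.0920)² = 0.00846
δp/p = √(0.0130) = 0.114
p = 101 kg·m/s, so δp = 0.114 × 101 = 11.4 kg·m/s.

11.4 kg·m/s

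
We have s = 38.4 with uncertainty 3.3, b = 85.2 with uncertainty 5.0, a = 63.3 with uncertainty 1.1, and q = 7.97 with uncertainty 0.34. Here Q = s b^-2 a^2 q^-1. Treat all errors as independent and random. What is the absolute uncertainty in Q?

Relative error in a monomial: (δQ/Q)² = Σ (nᵢ · δxᵢ/xᵢ)².
  (1·δs/s)² = (1×0.0859)² = 0.00739;  (-2·δb/b)² = (-2×0.0587)² = 0.0138;  (2·δa/a)² = (2×0.0174)² = 0.00121;  (-1·δq/q)² = (-1×0.0427)² = 0.00182
δQ/Q = √(0.0242) = 0.156
Q = 2.66, so δQ = 0.156 × 2.66 = 0.414.

0.414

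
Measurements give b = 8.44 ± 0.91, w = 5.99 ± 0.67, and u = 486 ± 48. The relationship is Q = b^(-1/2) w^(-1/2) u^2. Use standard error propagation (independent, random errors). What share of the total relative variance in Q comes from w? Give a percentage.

6.94%

(δQ/Q)² = (−½·δb/b)² + (−½·δw/w)² + (2·δu/u)²
  b term: (-0.5×0.108)² = 0.00291
  w term: (-0.5×0.112)² = 0.00313
  u term: (2×0.0988)² = 0.0390
Total = 0.0451. Share from w = 0.00313/0.0451 = 0.0694.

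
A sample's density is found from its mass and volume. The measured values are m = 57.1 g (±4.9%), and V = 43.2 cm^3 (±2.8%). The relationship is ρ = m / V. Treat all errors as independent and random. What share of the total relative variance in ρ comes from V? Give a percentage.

(δρ/ρ)² = (1·δm/m)² + (-1·δV/V)²
  m term: (1×0.0490)² = 0.00240
  V term: (-1×0.0280)² = 0.000784
Total = 0.00319. Share from V = 0.000784/0.00319 = 0.246.

24.6%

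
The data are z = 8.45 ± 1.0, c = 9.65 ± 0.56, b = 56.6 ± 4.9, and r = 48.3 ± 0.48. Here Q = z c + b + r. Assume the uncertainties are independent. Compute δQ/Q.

0.0634

Let p = z·c = 81.5. δp/p = √((1·δz/z)² + (1·δc/c)²) = √(0.0140 + 0.00337) = 0.132, so δp = 10.7.
Q = p + b + r: δQ = √(δp² + δb² + δr²) = √(116 + 24.0 + 0.230) = 11.8
Q = 186, so δQ/Q = 11.8/186 = 0.0634.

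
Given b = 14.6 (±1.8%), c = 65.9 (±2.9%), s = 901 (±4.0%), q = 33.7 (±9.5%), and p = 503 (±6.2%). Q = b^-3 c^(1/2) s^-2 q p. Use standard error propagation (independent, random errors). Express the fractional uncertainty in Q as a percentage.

Products/powers → add relative errors in quadrature, weighted by exponent:
  (-3·δb/b)² = (-3×0.0180)² = 0.00292;  (½·δc/c)² = (0.5×0.0290)² = 0.000210;  (-2·δs/s)² = (-2×0.0400)² = 0.00640;  (1·δq/q)² = (1×0.0950)² = 0.00903;  (1·δp/p)² = (1×0.0620)² = 0.00384
δQ/Q = √(0.0224) = 0.150

15.0%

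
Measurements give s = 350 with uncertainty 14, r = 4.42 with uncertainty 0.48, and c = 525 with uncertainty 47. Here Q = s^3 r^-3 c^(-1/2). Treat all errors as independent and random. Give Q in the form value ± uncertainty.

21700 ± 7590

Products/powers → add relative errors in quadrature, weighted by exponent:
  (3·δs/s)² = (3×0.0400)² = 0.0144;  (-3·δr/r)² = (-3×0.109)² = 0.106;  (−½·δc/c)² = (-0.5×0.0895)² = 0.00200
δQ/Q = √(0.123) = 0.350
Q = 21700, so δQ = 0.350 × 21700 = 7590.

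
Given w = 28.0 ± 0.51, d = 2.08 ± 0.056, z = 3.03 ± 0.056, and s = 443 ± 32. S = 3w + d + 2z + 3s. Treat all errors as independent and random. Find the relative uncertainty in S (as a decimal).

For a sum/difference, combine absolute errors in quadrature:
  (3·δw)² = 2.34;  (δd)² = 0.00314;  (2·δz)² = 0.0125;  (3·δs)² = 9220
δS = √(9220) = 96.0
S = 1420, so δS/S = 96.0/1420 = 0.0676.

0.0676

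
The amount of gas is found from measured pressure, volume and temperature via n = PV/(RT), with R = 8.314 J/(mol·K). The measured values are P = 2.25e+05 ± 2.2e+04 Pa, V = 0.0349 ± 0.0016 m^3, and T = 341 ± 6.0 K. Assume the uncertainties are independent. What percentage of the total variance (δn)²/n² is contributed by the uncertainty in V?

(δn/n)² = (1·δP/P)² + (1·δV/V)² + (-1·δT/T)²
  P term: (1×0.0978)² = 0.00956
  V term: (1×0.0458)² = 0.00210
  T term: (-1×0.0176)² = 0.000310
Total = 0.0120. Share from V = 0.00210/0.0120 = 0.176.

17.6%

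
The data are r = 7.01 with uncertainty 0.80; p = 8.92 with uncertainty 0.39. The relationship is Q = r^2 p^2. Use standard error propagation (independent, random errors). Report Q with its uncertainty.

3910 ± 956

Products/powers → add relative errors in quadrature, weighted by exponent:
  (2·δr/r)² = (2×0.114)² = 0.0521;  (2·δp/p)² = (2×0.0437)² = 0.00765
δQ/Q = √(0.0597) = 0.244
Q = 3910, so δQ = 0.244 × 3910 = 956.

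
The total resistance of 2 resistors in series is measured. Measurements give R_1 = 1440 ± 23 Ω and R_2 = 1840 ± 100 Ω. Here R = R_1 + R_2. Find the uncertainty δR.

Each term contributes (cᵢ δxᵢ)² to (δR)²:
  (δR_1)² = 529;  (δR_2)² = 10000
δR = √(10500) = 103 Ω

103 Ω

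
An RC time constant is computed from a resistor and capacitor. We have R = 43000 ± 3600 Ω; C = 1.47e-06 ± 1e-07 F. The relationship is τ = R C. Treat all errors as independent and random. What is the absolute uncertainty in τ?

0.00682 s

For a monomial τ ∝ R, C, fractional errors add in quadrature:
  (1·δR/R)² = (1×0.0837)² = 0.00701;  (1·δC/C)² = (1×0.0680)² = 0.00463
δτ/τ = √(0.0116) = 0.108
τ = 0.0632 s, so δτ = 0.108 × 0.0632 = 0.00682 s.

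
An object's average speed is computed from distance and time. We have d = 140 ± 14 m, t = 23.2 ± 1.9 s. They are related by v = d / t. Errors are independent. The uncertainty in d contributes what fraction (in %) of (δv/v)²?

(δv/v)² = (1·δd/d)² + (-1·δt/t)²
  d term: (1×0.100)² = 0.0100
  t term: (-1×0.0819)² = 0.00671
Total = 0.0167. Share from d = 0.0100/0.0167 = 0.599.

59.9%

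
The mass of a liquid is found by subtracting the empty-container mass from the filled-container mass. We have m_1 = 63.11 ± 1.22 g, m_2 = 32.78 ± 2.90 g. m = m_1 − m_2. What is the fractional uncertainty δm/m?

0.104

Each term contributes (cᵢ δxᵢ)² to (δm)²:
  (δm_1)² = 1.49;  (δm_2)² = 8.41
δm = √(9.90) = 3.15 g
m = 30.33 g, so δm/m = 3.15/30.33 = 0.104.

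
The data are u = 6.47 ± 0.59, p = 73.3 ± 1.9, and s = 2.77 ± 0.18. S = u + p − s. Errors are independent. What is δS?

Absolute uncertainties add in quadrature for a linear combination:
  (δu)² = 0.348;  (δp)² = 3.61;  (δs)² = 0.0324
δS = √(3.99) = 2.00

2.00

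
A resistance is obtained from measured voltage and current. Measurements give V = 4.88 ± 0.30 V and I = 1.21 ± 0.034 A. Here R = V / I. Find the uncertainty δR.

R is a product of powers, so relative uncertainties combine in quadrature:
  (1·δV/V)² = (1×0.0615)² = 0.00378;  (-1·δI/I)² = (-1×0.0281)² = 0.000790
δR/R = √(0.00457) = 0.0676
R = 4.03 Ω, so δR = 0.0676 × 4.03 = 0.273 Ω.

0.273 Ω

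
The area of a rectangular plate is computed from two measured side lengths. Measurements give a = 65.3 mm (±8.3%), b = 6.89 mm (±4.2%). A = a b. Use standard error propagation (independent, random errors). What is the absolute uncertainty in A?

Products/powers → add relative errors in quadrature, weighted by exponent:
  (1·δa/a)² = (1×0.0830)² = 0.00689;  (1·δb/b)² = (1×0.0420)² = 0.00176
δA/A = √(0.00865) = 0.0930
A = 450 mm^2, so δA = 0.0930 × 450 = 41.9 mm^2.

41.9 mm^2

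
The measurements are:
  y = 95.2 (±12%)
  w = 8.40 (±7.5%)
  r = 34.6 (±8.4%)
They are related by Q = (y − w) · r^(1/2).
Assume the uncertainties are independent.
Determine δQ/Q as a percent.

13.8%

Let u = y − w = 86.8. δu = √(δy² + δw²) = √(131 + 0.397) = 11.4, so δu/u = 0.132.
Q is then a monomial in u, r:
δQ/Q = √((δu/u)² + (½·δr/r)²) = √(0.0174 + 0.00176) = 0.138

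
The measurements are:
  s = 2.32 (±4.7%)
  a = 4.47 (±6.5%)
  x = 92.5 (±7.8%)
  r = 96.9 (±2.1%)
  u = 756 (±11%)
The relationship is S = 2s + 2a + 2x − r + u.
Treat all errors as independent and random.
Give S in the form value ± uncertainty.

S is a linear combination, so absolute uncertainties add in quadrature:
  (2·δs)² = 0.0476;  (2·δa)² = 0.338;  (2·δx)² = 208;  (δr)² = 4.14;  (δu)² = 6920
δS = √(7130) = 84.4
S = 858.

858 ± 84.4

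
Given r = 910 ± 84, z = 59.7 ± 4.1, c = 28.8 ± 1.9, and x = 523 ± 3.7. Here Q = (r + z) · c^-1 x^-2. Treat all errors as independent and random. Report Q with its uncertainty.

Let u = r + z = 970. δu = √(δr² + δz²) = √(7060 + 16.8) = 84.1, so δu/u = 0.0867.
Q is then a monomial in u, c, x:
δQ/Q = √((δu/u)² + (-1·δc/c)² + (-2·δx/x)²) = √(0.00752 + 0.00435 + 0.000200) = 0.110
Q = 0.000123, so δQ = 0.110 × 0.000123 = 1.35e-05.

(1.23 ± 0.135) × 10^-4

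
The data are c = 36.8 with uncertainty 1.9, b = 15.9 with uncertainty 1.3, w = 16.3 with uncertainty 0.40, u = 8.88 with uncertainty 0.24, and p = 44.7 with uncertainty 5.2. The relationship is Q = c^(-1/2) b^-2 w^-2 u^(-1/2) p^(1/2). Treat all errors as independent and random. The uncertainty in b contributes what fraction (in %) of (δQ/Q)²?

80.1%

(δQ/Q)² = (−½·δc/c)² + (-2·δb/b)² + (-2·δw/w)² + (−½·δu/u)² + (½·δp/p)²
  c term: (-0.5×0.0516)² = 0.000666
  b term: (-2×0.0818)² = 0.0267
  w term: (-2×0.0245)² = 0.00241
  u term: (-0.5×0.0270)² = 0.000183
  p term: (0.5×0.116)² = 0.00338
Total = 0.0334. Share from b = 0.0267/0.0334 = 0.801.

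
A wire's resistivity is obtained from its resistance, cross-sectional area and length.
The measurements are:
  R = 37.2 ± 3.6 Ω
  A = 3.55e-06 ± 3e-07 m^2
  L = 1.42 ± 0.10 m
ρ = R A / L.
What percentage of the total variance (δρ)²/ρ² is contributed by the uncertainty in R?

(δρ/ρ)² = (1·δR/R)² + (1·δA/A)² + (-1·δL/L)²
  R term: (1×0.0968)² = 0.00937
  A term: (1×0.0845)² = 0.00714
  L term: (-1×0.0704)² = 0.00496
Total = 0.0215. Share from R = 0.00937/0.0215 = 0.436.

43.6%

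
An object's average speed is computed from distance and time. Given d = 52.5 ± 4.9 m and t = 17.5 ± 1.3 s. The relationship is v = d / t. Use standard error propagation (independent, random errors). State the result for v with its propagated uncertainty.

v is a product of powers, so relative uncertainties combine in quadrature:
  (1·δd/d)² = (1×0.0933)² = 0.00871;  (-1·δt/t)² = (-1×0.0743)² = 0.00552
δv/v = √(0.0142) = 0.119
v = 3.00 m/s, so δv = 0.119 × 3.00 = 0.358 m/s.

3.00 ± 0.358 m/s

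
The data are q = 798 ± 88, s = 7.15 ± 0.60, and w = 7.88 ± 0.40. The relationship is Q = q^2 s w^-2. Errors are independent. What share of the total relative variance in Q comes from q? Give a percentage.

(δQ/Q)² = (2·δq/q)² + (1·δs/s)² + (-2·δw/w)²
  q term: (2×0.110)² = 0.0486
  s term: (1×0.0839)² = 0.00704
  w term: (-2×0.0508)² = 0.0103
Total = 0.0660. Share from q = 0.0486/0.0660 = 0.737.

73.7%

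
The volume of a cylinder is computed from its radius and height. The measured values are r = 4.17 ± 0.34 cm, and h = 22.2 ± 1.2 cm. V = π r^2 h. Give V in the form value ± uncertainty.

1210 ± 208 cm^3

Since V is a product/quotient, work with relative uncertainties:
  (2·δr/r)² = (2×0.0815)² = 0.0266;  (1·δh/h)² = (1×0.0541)² = 0.00292
δV/V = √(0.0295) = 0.172
V = 1210 cm^3, so δV = 0.172 × 1210 = 208 cm^3.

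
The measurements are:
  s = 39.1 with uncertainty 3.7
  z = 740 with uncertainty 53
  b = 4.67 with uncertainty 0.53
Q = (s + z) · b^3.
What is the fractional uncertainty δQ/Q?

Let u = s + z = 779. δu = √(δs² + δz²) = √(13.7 + 2810) = 53.1, so δu/u = 0.0682.
Q is then a monomial in u, b:
δQ/Q = √((δu/u)² + (3·δb/b)²) = √(0.00465 + 0.116) = 0.347

0.347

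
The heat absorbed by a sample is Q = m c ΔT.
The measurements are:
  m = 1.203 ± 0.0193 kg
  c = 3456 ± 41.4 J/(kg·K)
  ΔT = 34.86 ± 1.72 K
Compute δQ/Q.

Products/powers → add relative errors in quadrature, weighted by exponent:
  (1·δm/m)² = (1×0.0160)² = 0.000257;  (1·δc/c)² = (1×0.0120)² = 0.000144;  (1·δΔT/ΔT)² = (1×0.0493)² = 0.00243
δQ/Q = √(0.00284) = 0.0532

0.0532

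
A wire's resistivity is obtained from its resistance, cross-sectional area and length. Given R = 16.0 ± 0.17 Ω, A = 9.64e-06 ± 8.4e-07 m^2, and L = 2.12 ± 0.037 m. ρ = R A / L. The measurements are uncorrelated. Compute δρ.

ρ is a product of powers, so relative uncertainties combine in quadrature:
  (1·δR/R)² = (1×0.0106)² = 0.000113;  (1·δA/A)² = (1×0.0871)² = 0.00759;  (-1·δL/L)² = (-1×0.0175)² = 0.000305
δρ/ρ = √(0.00801) = 0.0895
ρ = 7.28e-05 Ω·m, so δρ = 0.0895 × 7.28e-05 = 6.51e-06 Ω·m.

6.51e-06 Ω·m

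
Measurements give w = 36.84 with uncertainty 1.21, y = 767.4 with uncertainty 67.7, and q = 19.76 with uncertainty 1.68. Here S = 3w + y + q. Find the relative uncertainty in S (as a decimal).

Absolute uncertainties add in quadrature for a linear combination:
  (3·δw)² = 13.2;  (δy)² = 4580;  (δq)² = 2.82
δS = √(4600) = 67.8
S = 897.7, so δS/S = 67.8/897.7 = 0.0755.

0.0755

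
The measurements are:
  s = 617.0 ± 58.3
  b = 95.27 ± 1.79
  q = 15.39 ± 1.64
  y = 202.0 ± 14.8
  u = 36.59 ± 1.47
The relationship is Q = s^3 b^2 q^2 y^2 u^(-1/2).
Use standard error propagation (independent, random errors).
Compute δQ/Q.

0.386

Since Q is a product/quotient, work with relative uncertainties:
  (3·δs/s)² = (3×0.0945)² = 0.0804;  (2·δb/b)² = (2×0.0188)² = 0.00141;  (2·δq/q)² = (2×0.107)² = 0.0454;  (2·δy/y)² = (2×0.0733)² = 0.0215;  (−½·δu/u)² = (-0.5×0.0402)² = 0.000404
δQ/Q = √(0.149) = 0.386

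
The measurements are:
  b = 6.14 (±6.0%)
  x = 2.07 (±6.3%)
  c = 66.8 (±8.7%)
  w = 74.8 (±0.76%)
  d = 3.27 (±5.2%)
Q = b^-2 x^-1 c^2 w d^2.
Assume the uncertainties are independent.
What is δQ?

Products/powers → add relative errors in quadrature, weighted by exponent:
  (-2·δb/b)² = (-2×0.0600)² = 0.0144;  (-1·δx/x)² = (-1×0.0630)² = 0.00397;  (2·δc/c)² = (2×0.0870)² = 0.0303;  (1·δw/w)² = (1×0.00760)² = 5.78e-05;  (2·δd/d)² = (2×0.0520)² = 0.0108
δQ/Q = √(0.0595) = 0.244
Q = 45700, so δQ = 0.244 × 45700 = 11200.

11200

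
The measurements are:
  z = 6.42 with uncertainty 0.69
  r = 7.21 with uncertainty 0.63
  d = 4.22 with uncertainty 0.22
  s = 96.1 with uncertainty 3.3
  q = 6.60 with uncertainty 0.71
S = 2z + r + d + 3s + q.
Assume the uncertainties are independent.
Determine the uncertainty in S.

10.0

Sums and differences: (δS)² = Σ (cᵢ δxᵢ)².
  (2·δz)² = 1.90;  (δr)² = 0.397;  (δd)² = 0.0484;  (3·δs)² = 98.0;  (δq)² = 0.504
δS = √(101) = 10.0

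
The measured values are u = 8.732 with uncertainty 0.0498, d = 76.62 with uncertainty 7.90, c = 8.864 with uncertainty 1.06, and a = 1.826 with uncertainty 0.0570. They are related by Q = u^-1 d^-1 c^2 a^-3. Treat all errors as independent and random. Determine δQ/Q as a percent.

Products/powers → add relative errors in quadrature, weighted by exponent:
  (-1·δu/u)² = (-1×0.00570)² = 3.25e-05;  (-1·δd/d)² = (-1×0.103)² = 0.0106;  (2·δc/c)² = (2×0.120)² = 0.0572;  (-3·δa/a)² = (-3×0.0312)² = 0.00877
δQ/Q = √(0.0766) = 0.277

27.7%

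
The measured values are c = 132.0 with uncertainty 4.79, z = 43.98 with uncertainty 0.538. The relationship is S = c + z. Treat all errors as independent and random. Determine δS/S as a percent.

For a sum/difference, combine absolute errors in quadrature:
  (δc)² = 22.9;  (δz)² = 0.289
δS = √(23.2) = 4.82
S = 176.0, so δS/S = 4.82/176.0 = 0.0274.

2.74%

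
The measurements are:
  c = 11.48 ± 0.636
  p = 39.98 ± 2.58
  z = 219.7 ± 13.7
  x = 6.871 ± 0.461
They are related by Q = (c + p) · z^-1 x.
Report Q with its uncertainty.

1.609 ± 0.169

Let u = c + p = 51.46. δu = √(δc² + δp²) = √(0.404 + 6.66) = 2.66, so δu/u = 0.0516.
Q is then a monomial in u, z, x:
δQ/Q = √((δu/u)² + (-1·δz/z)² + (1·δx/x)²) = √(0.00267 + 0.00389 + 0.00450) = 0.105
Q = 1.609, so δQ = 0.105 × 1.609 = 0.169.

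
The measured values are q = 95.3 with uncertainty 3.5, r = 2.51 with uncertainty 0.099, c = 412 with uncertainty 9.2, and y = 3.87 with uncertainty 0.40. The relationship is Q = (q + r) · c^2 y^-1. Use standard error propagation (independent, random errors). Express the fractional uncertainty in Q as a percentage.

Let u = q + r = 97.8. δu = √(δq² + δr²) = √(12.2 + 0.00980) = 3.50, so δu/u = 0.0358.
Q is then a monomial in u, c, y:
δQ/Q = √((δu/u)² + (2·δc/c)² + (-1·δy/y)²) = √(0.00128 + 0.00199 + 0.0107) = 0.118

11.8%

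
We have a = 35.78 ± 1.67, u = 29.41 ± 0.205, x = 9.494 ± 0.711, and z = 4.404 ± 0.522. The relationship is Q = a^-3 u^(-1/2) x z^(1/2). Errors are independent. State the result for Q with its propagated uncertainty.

(8.021 ± 1.36) × 10^-5

Each factor contributes (exponent × relative error)² to (δQ/Q)²:
  (-3·δa/a)² = (-3×0.0467)² = 0.0196;  (−½·δu/u)² = (-0.5×0.00697)² = 1.21e-05;  (1·δx/x)² = (1×0.0749)² = 0.00561;  (½·δz/z)² = (0.5×0.119)² = 0.00351
δQ/Q = √(0.0287) = 0.170
Q = 8.021e-05, so δQ = 0.170 × 8.021e-05 = 1.36e-05.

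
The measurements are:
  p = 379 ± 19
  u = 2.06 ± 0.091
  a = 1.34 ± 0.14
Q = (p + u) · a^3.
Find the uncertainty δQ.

291

Let w = p + u = 381. δw = √(δp² + δu²) = √(361 + 0.00828) = 19.0, so δw/w = 0.0499.
Q is then a monomial in w, a:
δQ/Q = √((δw/w)² + (3·δa/a)²) = √(0.00249 + 0.0982) = 0.317
Q = 917, so δQ = 0.317 × 917 = 291.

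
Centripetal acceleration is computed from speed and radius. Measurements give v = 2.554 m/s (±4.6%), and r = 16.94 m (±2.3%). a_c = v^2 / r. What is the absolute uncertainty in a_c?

a_c is a product of powers, so relative uncertainties combine in quadrature:
  (2·δv/v)² = (2×0.0460)² = 0.00846;  (-1·δr/r)² = (-1×0.0230)² = 0.000529
δa_c/a_c = √(0.00899) = 0.0948
a_c = 0.3851 m/s^2, so δa_c = 0.0948 × 0.3851 = 0.0365 m/s^2.

0.0365 m/s^2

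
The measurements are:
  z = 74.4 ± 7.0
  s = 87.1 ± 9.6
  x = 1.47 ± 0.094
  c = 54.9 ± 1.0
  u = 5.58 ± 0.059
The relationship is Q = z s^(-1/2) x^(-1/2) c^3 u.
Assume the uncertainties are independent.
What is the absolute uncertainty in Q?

Each factor contributes (exponent × relative error)² to (δQ/Q)²:
  (1·δz/z)² = (1×0.0941)² = 0.00885;  (−½·δs/s)² = (-0.5×0.110)² = 0.00304;  (−½·δx/x)² = (-0.5×0.0639)² = 0.00102;  (3·δc/c)² = (3×0.0182)² = 0.00299;  (1·δu/u)² = (1×0.0106)² = 0.000112
δQ/Q = √(0.0160) = 0.127
Q = 6.07e+06, so δQ = 0.127 × 6.07e+06 = 7.68e+05.

7.68e+05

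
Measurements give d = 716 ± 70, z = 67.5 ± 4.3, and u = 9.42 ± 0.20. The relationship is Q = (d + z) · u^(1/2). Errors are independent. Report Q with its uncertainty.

Let w = d + z = 784. δw = √(δd² + δz²) = √(4900 + 18.5) = 70.1, so δw/w = 0.0895.
Q is then a monomial in w, u:
δQ/Q = √((δw/w)² + (½·δu/u)²) = √(0.00801 + 0.000113) = 0.0901
Q = 2400, so δQ = 0.0901 × 2400 = 217.

2400 ± 217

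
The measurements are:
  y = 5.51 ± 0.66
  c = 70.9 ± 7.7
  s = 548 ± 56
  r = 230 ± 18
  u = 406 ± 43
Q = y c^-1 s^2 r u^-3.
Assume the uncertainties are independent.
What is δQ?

Since Q is a product/quotient, work with relative uncertainties:
  (1·δy/y)² = (1×0.120)² = 0.0143;  (-1·δc/c)² = (-1×0.109)² = 0.0118;  (2·δs/s)² = (2×0.102)² = 0.0418;  (1·δr/r)² = (1×0.0783)² = 0.00612;  (-3·δu/u)² = (-3×0.106)² = 0.101
δQ/Q = √(0.175) = 0.418
Q = 0.0802, so δQ = 0.418 × 0.0802 = 0.0336.

0.0336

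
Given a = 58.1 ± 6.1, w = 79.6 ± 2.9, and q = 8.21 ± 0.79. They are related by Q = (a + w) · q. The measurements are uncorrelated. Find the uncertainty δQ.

122

Let u = a + w = 138. δu = √(δa² + δw²) = √(37.2 + 8.41) = 6.75, so δu/u = 0.0491.
Q is then a monomial in u, q:
δQ/Q = √((δu/u)² + (1·δq/q)²) = √(0.00241 + 0.00926) = 0.108
Q = 1130, so δQ = 0.108 × 1130 = 122.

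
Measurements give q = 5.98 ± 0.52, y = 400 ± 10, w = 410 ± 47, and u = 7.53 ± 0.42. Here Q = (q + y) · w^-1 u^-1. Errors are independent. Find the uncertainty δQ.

0.0171

Let h = q + y = 406. δh = √(δq² + δy²) = √(0.270 + 100) = 10.0, so δh/h = 0.0247.
Q is then a monomial in h, w, u:
δQ/Q = √((δh/h)² + (-1·δw/w)² + (-1·δu/u)²) = √(0.000608 + 0.0131 + 0.00311) = 0.130
Q = 0.132, so δQ = 0.130 × 0.132 = 0.0171.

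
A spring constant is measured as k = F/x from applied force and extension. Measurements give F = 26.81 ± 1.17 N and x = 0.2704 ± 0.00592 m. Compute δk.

Since k is a product/quotient, work with relative uncertainties:
  (1·δF/F)² = (1×0.0436)² = 0.00190;  (-1·δx/x)² = (-1×0.0219)² = 0.000479
δk/k = √(0.00238) = 0.0488
k = 99.15 N/m, so δk = 0.0488 × 99.15 = 4.84 N/m.

4.84 N/m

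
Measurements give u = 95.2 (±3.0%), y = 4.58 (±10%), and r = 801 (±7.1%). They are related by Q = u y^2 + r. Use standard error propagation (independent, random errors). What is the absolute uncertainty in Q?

Let p = u·y^2 = 2000. δp/p = √((1·δu/u)² + (2·δy/y)²) = √(0.000900 + 0.0400) = 0.202, so δp = 404.
Q = p + r: δQ = √(δp² + δr²) = √(1.63e+05 + 3230) = 408

408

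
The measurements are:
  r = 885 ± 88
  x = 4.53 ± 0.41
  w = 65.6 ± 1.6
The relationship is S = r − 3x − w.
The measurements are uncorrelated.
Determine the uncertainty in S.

Each term contributes (cᵢ δxᵢ)² to (δS)²:
  (δr)² = 7740;  (3·δx)² = 1.51;  (δw)² = 2.56
δS = √(7750) = 88.0

88.0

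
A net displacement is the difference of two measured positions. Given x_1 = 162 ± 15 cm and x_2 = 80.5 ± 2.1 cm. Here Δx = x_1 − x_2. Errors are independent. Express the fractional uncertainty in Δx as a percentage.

For a sum/difference, combine absolute errors in quadrature:
  (δx_1)² = 225;  (δx_2)² = 4.41
δΔx = √(229) = 15.1 cm
Δx = 81.5 cm, so δΔx/Δx = 15.1/81.5 = 0.186.

18.6%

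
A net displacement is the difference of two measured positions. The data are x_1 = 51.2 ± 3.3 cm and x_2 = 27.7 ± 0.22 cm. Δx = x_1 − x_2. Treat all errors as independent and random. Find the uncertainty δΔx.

For a sum/difference, combine absolute errors in quadrature:
  (δx_1)² = 10.9;  (δx_2)² = 0.0484
δΔx = √(10.9) = 3.31 cm

3.31 cm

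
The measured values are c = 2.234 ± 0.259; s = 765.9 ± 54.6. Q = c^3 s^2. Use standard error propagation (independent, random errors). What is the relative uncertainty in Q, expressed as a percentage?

37.6%

Q is a product of powers, so relative uncertainties combine in quadrature:
  (3·δc/c)² = (3×0.116)² = 0.121;  (2·δs/s)² = (2×0.0713)² = 0.0203
δQ/Q = √(0.141) = 0.376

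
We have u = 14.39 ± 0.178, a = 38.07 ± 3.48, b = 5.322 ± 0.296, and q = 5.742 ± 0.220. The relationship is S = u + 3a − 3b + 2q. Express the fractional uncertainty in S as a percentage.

S is a linear combination, so absolute uncertainties add in quadrature:
  (δu)² = 0.0317;  (3·δa)² = 109;  (3·δb)² = 0.789;  (2·δq)² = 0.194
δS = √(110) = 10.5
S = 124.1, so δS/S = 10.5/124.1 = 0.0845.

8.45%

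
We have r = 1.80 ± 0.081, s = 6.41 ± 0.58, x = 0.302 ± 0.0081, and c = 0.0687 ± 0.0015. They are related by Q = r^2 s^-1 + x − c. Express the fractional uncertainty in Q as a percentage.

8.80%

Let p = r^2·s^-1 = 0.505. δp/p = √((2·δr/r)² + (-1·δs/s)²) = √(0.00810 + 0.00819) = 0.128, so δp = 0.0645.
Q = p + x − c: δQ = √(δp² + δx² + δc²) = √(0.00416 + 6.56e-05 + 2.25e-06) = 0.0650
Q = 0.739, so δQ/Q = 0.0650/0.739 = 0.0880.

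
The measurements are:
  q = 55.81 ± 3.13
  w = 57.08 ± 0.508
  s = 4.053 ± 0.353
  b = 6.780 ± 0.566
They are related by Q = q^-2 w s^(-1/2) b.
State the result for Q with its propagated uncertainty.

0.06172 ± 0.00905

Q is a product of powers, so relative uncertainties combine in quadrature:
  (-2·δq/q)² = (-2×0.0561)² = 0.0126;  (1·δw/w)² = (1×0.00890)² = 7.92e-05;  (−½·δs/s)² = (-0.5×0.0871)² = 0.00190;  (1·δb/b)² = (1×0.0835)² = 0.00697
δQ/Q = √(0.0215) = 0.147
Q = 0.06172, so δQ = 0.147 × 0.06172 = 0.00905.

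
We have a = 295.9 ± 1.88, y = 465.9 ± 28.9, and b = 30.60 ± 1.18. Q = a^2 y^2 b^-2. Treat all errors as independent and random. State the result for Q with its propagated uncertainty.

Relative error in a monomial: (δQ/Q)² = Σ (nᵢ · δxᵢ/xᵢ)².
  (2·δa/a)² = (2×0.00635)² = 0.000161;  (2·δy/y)² = (2×0.0620)² = 0.0154;  (-2·δb/b)² = (-2×0.0386)² = 0.00595
δQ/Q = √(0.0215) = 0.147
Q = 2.03e+07, so δQ = 0.147 × 2.03e+07 = 2.98e+06.

(2.030 ± 0.298) × 10^7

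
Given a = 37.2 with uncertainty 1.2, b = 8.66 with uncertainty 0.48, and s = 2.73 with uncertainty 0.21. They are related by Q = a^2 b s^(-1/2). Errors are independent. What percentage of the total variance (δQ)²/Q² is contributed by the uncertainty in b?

(δQ/Q)² = (2·δa/a)² + (1·δb/b)² + (−½·δs/s)²
  a term: (2×0.0323)² = 0.00416
  b term: (1×0.0554)² = 0.00307
  s term: (-0.5×0.0769)² = 0.00148
Total = 0.00871. Share from b = 0.00307/0.00871 = 0.353.

35.3%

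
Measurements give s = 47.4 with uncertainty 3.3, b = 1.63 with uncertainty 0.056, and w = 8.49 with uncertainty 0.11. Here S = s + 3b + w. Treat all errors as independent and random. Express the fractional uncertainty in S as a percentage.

Absolute uncertainties add in quadrature for a linear combination:
  (δs)² = 10.9;  (3·δb)² = 0.0282;  (δw)² = 0.0121
δS = √(10.9) = 3.31
S = 60.8, so δS/S = 3.31/60.8 = 0.0544.

5.44%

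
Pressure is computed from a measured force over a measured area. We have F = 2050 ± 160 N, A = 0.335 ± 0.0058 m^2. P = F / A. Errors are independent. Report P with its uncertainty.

6120 ± 489 Pa

Products/powers → add relative errors in quadrature, weighted by exponent:
  (1·δF/F)² = (1×0.0780)² = 0.00609;  (-1·δA/A)² = (-1×0.0173)² = 0.000300
δP/P = √(0.00639) = 0.0799
P = 6120 Pa, so δP = 0.0799 × 6120 = 489 Pa.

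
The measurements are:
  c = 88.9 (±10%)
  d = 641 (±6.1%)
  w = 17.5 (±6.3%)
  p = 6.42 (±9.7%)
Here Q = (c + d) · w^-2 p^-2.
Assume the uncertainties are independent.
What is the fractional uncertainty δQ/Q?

0.238

Let u = c + d = 730. δu = √(δc² + δd²) = √(79.0 + 1530) = 40.1, so δu/u = 0.0549.
Q is then a monomial in u, w, p:
δQ/Q = √((δu/u)² + (-2·δw/w)² + (-2·δp/p)²) = √(0.00302 + 0.0159 + 0.0376) = 0.238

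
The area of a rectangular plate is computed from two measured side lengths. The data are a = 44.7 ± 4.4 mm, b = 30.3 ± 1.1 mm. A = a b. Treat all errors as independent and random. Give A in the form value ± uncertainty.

A is a product of powers, so relative uncertainties combine in quadrature:
  (1·δa/a)² = (1×0.0984)² = 0.00969;  (1·δb/b)² = (1×0.0363)² = 0.00132
δA/A = √(0.0110) = 0.105
A = 1350 mm^2, so δA = 0.105 × 1350 = 142 mm^2.

1350 ± 142 mm^2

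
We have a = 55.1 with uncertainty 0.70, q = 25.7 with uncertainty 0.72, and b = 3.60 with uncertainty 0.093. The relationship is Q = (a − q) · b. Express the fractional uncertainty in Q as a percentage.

Let u = a − q = 29.4. δu = √(δa² + δq²) = √(0.490 + 0.518) = 1.00, so δu/u = 0.0342.
Q is then a monomial in u, b:
δQ/Q = √((δu/u)² + (1·δb/b)²) = √(0.00117 + 0.000667) = 0.0428

4.28%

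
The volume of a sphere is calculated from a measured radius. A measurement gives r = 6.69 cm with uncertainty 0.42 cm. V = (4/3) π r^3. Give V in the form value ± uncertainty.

Since V is a product/quotient, work with relative uncertainties:
  (3·δr/r)² = (3×0.0628)² = 0.0355
δV/V = √(0.0355) = 0.188
V = 1250 cm^3, so δV = 0.188 × 1250 = 236 cm^3.

1250 ± 236 cm^3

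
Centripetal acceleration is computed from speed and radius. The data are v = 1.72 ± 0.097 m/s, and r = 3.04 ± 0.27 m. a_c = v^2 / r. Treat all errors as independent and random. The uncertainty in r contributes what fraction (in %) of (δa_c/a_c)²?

(δa_c/a_c)² = (2·δv/v)² + (-1·δr/r)²
  v term: (2×0.0564)² = 0.0127
  r term: (-1×0.0888)² = 0.00789
Total = 0.0206. Share from r = 0.00789/0.0206 = 0.383.

38.3%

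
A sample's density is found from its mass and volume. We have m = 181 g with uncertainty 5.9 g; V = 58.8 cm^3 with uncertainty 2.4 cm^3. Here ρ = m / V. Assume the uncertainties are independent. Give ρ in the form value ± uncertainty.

3.08 ± 0.161 g/cm^3

Relative error in a monomial: (δρ/ρ)² = Σ (nᵢ · δxᵢ/xᵢ)².
  (1·δm/m)² = (1×0.0326)² = 0.00106;  (-1·δV/V)² = (-1×0.0408)² = 0.00167
δρ/ρ = √(0.00273) = 0.0522
ρ = 3.08 g/cm^3, so δρ = 0.0522 × 3.08 = 0.161 g/cm^3.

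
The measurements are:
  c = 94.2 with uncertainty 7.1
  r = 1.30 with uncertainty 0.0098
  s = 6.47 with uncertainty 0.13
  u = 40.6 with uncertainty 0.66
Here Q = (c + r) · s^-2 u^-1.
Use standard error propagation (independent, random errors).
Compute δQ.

0.00484

Let w = c + r = 95.5. δw = √(δc² + δr²) = √(50.4 + 9.6e-05) = 7.10, so δw/w = 0.0743.
Q is then a monomial in w, s, u:
δQ/Q = √((δw/w)² + (-2·δs/s)² + (-1·δu/u)²) = √(0.00553 + 0.00161 + 0.000264) = 0.0861
Q = 0.0562, so δQ = 0.0861 × 0.0562 = 0.00484.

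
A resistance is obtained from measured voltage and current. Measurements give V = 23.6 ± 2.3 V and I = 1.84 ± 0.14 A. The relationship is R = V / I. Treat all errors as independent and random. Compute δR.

R is a product of powers, so relative uncertainties combine in quadrature:
  (1·δV/V)² = (1×0.0975)² = 0.00950;  (-1·δI/I)² = (-1×0.0761)² = 0.00579
δR/R = √(0.0153) = 0.124
R = 12.8 Ω, so δR = 0.124 × 12.8 = 1.59 Ω.

1.59 Ω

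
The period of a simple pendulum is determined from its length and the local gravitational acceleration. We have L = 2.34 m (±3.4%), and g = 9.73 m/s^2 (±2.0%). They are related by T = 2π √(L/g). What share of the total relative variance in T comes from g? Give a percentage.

(δT/T)² = (½·δL/L)² + (−½·δg/g)²
  L term: (0.5×0.0340)² = 0.000289
  g term: (-0.5×0.0200)² = 0.000100
Total = 0.000389. Share from g = 0.000100/0.000389 = 0.257.

25.7%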